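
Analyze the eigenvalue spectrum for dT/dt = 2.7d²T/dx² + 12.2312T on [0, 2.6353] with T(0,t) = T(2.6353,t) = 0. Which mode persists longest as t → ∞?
Eigenvalues: λₙ = 2.7n²π²/2.6353² - 12.2312.
First three modes:
  n=1: λ₁ = 2.7π²/2.6353² - 12.2312 ≈ -8.394
  n=2: λ₂ = 10.8π²/2.6353² - 12.2312 ≈ 3.117
  n=3: λ₃ = 24.3π²/2.6353² - 12.2312 ≈ 22.303
Since 2.7π²/2.6353² ≈ 3.837 < 12.2312, λ₁ < 0.
The n=1 mode grows fastest (−λₙ is largest for n=1) → dominates.
Asymptotic: T ~ c₁ sin(πx/2.6353) e^{8.394t} (exponential growth at rate −λ₁ ≈ 8.394).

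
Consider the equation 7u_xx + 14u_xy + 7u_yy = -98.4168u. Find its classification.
Rewriting in standard form: 7u_xx + 14u_xy + 7u_yy + 98.4168u = 0. Parabolic. (A = 7, B = 14, C = 7 gives B² - 4AC = 0.)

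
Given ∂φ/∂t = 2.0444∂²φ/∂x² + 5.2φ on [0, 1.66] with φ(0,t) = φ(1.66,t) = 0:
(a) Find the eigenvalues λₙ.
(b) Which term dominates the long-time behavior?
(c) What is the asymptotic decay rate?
Eigenvalues: λₙ = 2.0444n²π²/1.66² - 5.2.
First three modes:
  n=1: λ₁ = 2.0444π²/1.66² - 5.2 ≈ 2.122
  n=2: λ₂ = 8.1776π²/1.66² - 5.2 ≈ 24.089
  n=3: λ₃ = 18.3996π²/1.66² - 5.2 ≈ 60.701
Since 2.0444π²/1.66² ≈ 7.322 > 5.2, all λₙ > 0.
The n=1 mode decays slowest → dominates as t → ∞.
Asymptotic: φ ~ c₁ sin(πx/1.66) e^{-λ₁t} with decay rate λ₁ ≈ 2.122.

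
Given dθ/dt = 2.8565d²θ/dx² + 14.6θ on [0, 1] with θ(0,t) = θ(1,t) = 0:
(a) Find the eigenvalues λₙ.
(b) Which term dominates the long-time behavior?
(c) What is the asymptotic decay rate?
Eigenvalues: λₙ = 2.8565n²π²/1² - 14.6.
First three modes:
  n=1: λ₁ = 2.8565π² - 14.6 ≈ 13.593
  n=2: λ₂ = 11.426π² - 14.6 ≈ 98.17
  n=3: λ₃ = 25.7085π² - 14.6 ≈ 239.133
Since 2.8565π² ≈ 28.193 > 14.6, all λₙ > 0.
The n=1 mode decays slowest → dominates as t → ∞.
Asymptotic: θ ~ c₁ sin(πx/1) e^{-λ₁t} with decay rate λ₁ ≈ 13.593.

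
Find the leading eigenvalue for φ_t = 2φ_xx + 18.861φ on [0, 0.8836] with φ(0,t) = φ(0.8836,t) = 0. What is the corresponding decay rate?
Eigenvalues: λₙ = 2n²π²/0.8836² - 18.861.
First three modes:
  n=1: λ₁ = 2π²/0.8836² - 18.861 ≈ 6.421
  n=2: λ₂ = 8π²/0.8836² - 18.861 ≈ 82.269
  n=3: λ₃ = 18π²/0.8836² - 18.861 ≈ 208.681
Since 2π²/0.8836² ≈ 25.282 > 18.861, all λₙ > 0.
The n=1 mode decays slowest → dominates as t → ∞.
Asymptotic: φ ~ c₁ sin(πx/0.8836) e^{-λ₁t} with decay rate λ₁ ≈ 6.421.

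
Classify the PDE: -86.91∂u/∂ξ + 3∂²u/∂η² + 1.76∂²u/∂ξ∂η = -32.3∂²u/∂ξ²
Rewriting in standard form: 32.3∂²u/∂ξ² + 1.76∂²u/∂ξ∂η + 3∂²u/∂η² - 86.91∂u/∂ξ = 0. A = 32.3, B = 1.76, C = 3. Discriminant B² - 4AC = -384.5024. Since -384.5024 < 0, elliptic.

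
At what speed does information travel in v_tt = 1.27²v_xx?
Speed = 1.27. Information travels along characteristics x = x₀ ± 1.27t.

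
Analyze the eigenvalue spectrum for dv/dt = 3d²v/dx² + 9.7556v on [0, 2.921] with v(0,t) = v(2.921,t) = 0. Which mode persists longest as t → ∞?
Eigenvalues: λₙ = 3n²π²/2.921² - 9.7556.
First three modes:
  n=1: λ₁ = 3π²/2.921² - 9.7556 ≈ -6.285
  n=2: λ₂ = 12π²/2.921² - 9.7556 ≈ 4.125
  n=3: λ₃ = 27π²/2.921² - 9.7556 ≈ 21.476
Since 3π²/2.921² ≈ 3.47 < 9.7556, λ₁ < 0.
The n=1 mode grows fastest (−λₙ is largest for n=1) → dominates.
Asymptotic: v ~ c₁ sin(πx/2.921) e^{6.285t} (exponential growth at rate −λ₁ ≈ 6.285).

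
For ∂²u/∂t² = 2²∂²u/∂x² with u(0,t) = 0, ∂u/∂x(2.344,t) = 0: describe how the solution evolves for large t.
u oscillates (no decay). Energy is conserved; the solution oscillates indefinitely as standing waves.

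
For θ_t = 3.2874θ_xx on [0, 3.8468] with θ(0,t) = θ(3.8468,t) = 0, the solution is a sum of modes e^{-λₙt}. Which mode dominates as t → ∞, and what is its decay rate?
Eigenvalues: λₙ = 3.2874n²π²/3.8468².
First three modes:
  n=1: λ₁ = 3.2874π²/3.8468² ≈ 2.193
  n=2: λ₂ = 13.1496π²/3.8468² ≈ 8.77 (4× faster decay)
  n=3: λ₃ = 29.5866π²/3.8468² ≈ 19.733 (9× faster decay)
As t → ∞, higher modes decay exponentially faster. The n=1 mode dominates: θ ~ c₁ sin(πx/3.8468) e^{-λ₁t}.
Decay rate: λ₁ = 3.2874π²/3.8468² ≈ 2.193.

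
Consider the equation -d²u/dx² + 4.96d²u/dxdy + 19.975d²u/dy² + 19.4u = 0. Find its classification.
Hyperbolic. (A = -1, B = 4.96, C = 19.975 gives B² - 4AC = 104.5016.)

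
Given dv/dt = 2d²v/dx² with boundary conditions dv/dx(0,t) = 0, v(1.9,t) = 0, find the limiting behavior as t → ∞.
v → 0. Heat escapes through the Dirichlet boundary.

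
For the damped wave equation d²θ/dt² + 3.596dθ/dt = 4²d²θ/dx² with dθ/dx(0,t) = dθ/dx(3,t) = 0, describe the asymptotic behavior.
θ → constant (steady state). Damping (γ=3.596) dissipates the nonconstant modes; with Neumann BCs the spatial average obeys M''+γM'=0 and tends to a finite limit.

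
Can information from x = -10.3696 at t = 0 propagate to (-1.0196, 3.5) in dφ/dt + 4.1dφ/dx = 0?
No. Only data at x = -15.3696 affects (-1.0196, 3.5). Advection has one-way propagation along characteristics.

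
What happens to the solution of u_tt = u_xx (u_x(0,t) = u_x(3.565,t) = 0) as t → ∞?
u oscillates about a mean that drifts linearly in t (generically unbounded; no decay). There is no damping, so the nonconstant modes persist as standing waves (energy conserved, no decay). But with Neumann conditions at both ends the constant mode has eigenvalue 0: the spatial mean M(t) of u satisfies M'' = 0, so M(t) = M(0) + M'(0)·t. Unless the initial velocity has zero mean (∫u_t(x,0)dx = 0), the solution grows linearly in t (unbounded, though not exponentially); if it does have zero mean, the solution stays bounded and simply oscillates.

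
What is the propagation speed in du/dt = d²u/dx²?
Infinite. The heat equation is parabolic, not hyperbolic, so disturbances propagate instantly.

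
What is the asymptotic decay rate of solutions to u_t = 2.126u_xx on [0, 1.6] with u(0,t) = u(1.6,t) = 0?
Eigenvalues: λₙ = 2.126n²π²/1.6².
First three modes:
  n=1: λ₁ = 2.126π²/1.6² ≈ 8.196
  n=2: λ₂ = 8.504π²/1.6² ≈ 32.786 (4× faster decay)
  n=3: λ₃ = 19.134π²/1.6² ≈ 73.768 (9× faster decay)
As t → ∞, higher modes decay exponentially faster. The n=1 mode dominates: u ~ c₁ sin(πx/1.6) e^{-λ₁t}.
Decay rate: λ₁ = 2.126π²/1.6² ≈ 8.196.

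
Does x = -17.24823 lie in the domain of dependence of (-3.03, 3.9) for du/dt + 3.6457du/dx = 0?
Yes. The characteristic through (-3.03, 3.9) passes through x = -17.24823.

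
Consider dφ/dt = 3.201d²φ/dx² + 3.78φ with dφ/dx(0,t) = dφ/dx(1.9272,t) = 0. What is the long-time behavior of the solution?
As t → ∞, φ grows unboundedly. With Neumann BCs the constant mode has diffusion eigenvalue 0, so any r > 0 makes it grow like e^(3.78t); solution grows exponentially.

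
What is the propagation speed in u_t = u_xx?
Infinite. The heat equation is parabolic, not hyperbolic, so disturbances propagate instantly.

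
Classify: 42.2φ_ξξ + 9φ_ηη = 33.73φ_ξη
Rewriting in standard form: 42.2φ_ξξ - 33.73φ_ξη + 9φ_ηη = 0. Elliptic (discriminant = -381.4871).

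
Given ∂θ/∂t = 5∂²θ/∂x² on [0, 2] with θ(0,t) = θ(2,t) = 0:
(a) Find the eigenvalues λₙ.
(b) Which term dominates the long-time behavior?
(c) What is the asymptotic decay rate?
Eigenvalues: λₙ = 5n²π²/2².
First three modes:
  n=1: λ₁ = 5π²/2² ≈ 12.337
  n=2: λ₂ = 20π²/2² ≈ 49.348 (4× faster decay)
  n=3: λ₃ = 45π²/2² ≈ 111.033 (9× faster decay)
As t → ∞, higher modes decay exponentially faster. The n=1 mode dominates: θ ~ c₁ sin(πx/2) e^{-λ₁t}.
Decay rate: λ₁ = 5π²/2² ≈ 12.337.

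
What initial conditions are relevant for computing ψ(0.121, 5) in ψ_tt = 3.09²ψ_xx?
Domain of dependence: [-15.329, 15.571]. Signals travel at speed 3.09, so data within |x - 0.121| ≤ 3.09·5 = 15.45 can reach the point.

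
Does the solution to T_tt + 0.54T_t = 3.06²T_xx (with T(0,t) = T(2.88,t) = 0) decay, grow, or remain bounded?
T → 0. Damping (γ=0.54) dissipates energy; oscillations decay exponentially.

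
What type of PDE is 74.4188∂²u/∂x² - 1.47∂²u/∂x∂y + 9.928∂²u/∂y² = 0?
With A = 74.4188, B = -1.47, C = 9.928, the discriminant is -2953.1584856. This is an elliptic PDE.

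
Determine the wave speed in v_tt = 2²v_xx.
Speed = 2. Information travels along characteristics x = x₀ ± 2t.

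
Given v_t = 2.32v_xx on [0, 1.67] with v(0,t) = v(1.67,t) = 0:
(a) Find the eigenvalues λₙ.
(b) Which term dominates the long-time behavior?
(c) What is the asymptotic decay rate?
Eigenvalues: λₙ = 2.32n²π²/1.67².
First three modes:
  n=1: λ₁ = 2.32π²/1.67² ≈ 8.21
  n=2: λ₂ = 9.28π²/1.67² ≈ 32.841 (4× faster decay)
  n=3: λ₃ = 20.88π²/1.67² ≈ 73.892 (9× faster decay)
As t → ∞, higher modes decay exponentially faster. The n=1 mode dominates: v ~ c₁ sin(πx/1.67) e^{-λ₁t}.
Decay rate: λ₁ = 2.32π²/1.67² ≈ 8.21.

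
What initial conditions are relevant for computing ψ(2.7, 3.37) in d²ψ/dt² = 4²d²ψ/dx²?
Domain of dependence: [-10.78, 16.18]. Signals travel at speed 4, so data within |x - 2.7| ≤ 4·3.37 = 13.48 can reach the point.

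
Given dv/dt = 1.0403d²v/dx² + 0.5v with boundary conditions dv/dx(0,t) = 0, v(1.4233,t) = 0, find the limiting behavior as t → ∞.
v → 0. Diffusion dominates reaction (r=0.5 < κπ²/(4L²)≈1.27); solution decays.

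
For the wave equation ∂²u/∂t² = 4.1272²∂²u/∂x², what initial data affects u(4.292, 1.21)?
Domain of dependence: [-0.701912, 9.285912]. Signals travel at speed 4.1272, so data within |x - 4.292| ≤ 4.1272·1.21 = 4.993912 can reach the point.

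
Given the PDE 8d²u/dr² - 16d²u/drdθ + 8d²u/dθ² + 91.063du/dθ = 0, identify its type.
The second-order coefficients are A = 8, B = -16, C = 8. Since B² - 4AC = 0 = 0, this is a parabolic PDE.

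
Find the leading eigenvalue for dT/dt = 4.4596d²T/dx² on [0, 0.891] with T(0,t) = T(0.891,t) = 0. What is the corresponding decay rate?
Eigenvalues: λₙ = 4.4596n²π²/0.891².
First three modes:
  n=1: λ₁ = 4.4596π²/0.891² ≈ 55.442
  n=2: λ₂ = 17.8384π²/0.891² ≈ 221.769 (4× faster decay)
  n=3: λ₃ = 40.1364π²/0.891² ≈ 498.98 (9× faster decay)
As t → ∞, higher modes decay exponentially faster. The n=1 mode dominates: T ~ c₁ sin(πx/0.891) e^{-λ₁t}.
Decay rate: λ₁ = 4.4596π²/0.891² ≈ 55.442.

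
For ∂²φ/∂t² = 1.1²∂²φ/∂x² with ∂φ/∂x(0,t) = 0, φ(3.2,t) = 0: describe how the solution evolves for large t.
φ oscillates (no decay). Energy is conserved; the solution oscillates indefinitely as standing waves.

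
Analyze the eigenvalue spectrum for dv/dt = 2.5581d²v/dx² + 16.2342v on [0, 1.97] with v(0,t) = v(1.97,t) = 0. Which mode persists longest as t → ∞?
Eigenvalues: λₙ = 2.5581n²π²/1.97² - 16.2342.
First three modes:
  n=1: λ₁ = 2.5581π²/1.97² - 16.2342 ≈ -9.729
  n=2: λ₂ = 10.2324π²/1.97² - 16.2342 ≈ 9.788
  n=3: λ₃ = 23.0229π²/1.97² - 16.2342 ≈ 42.316
Since 2.5581π²/1.97² ≈ 6.506 < 16.2342, λ₁ < 0.
The n=1 mode grows fastest (−λₙ is largest for n=1) → dominates.
Asymptotic: v ~ c₁ sin(πx/1.97) e^{9.729t} (exponential growth at rate −λ₁ ≈ 9.729).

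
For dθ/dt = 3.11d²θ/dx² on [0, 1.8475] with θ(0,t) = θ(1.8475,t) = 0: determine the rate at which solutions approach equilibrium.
Eigenvalues: λₙ = 3.11n²π²/1.8475².
First three modes:
  n=1: λ₁ = 3.11π²/1.8475² ≈ 8.993
  n=2: λ₂ = 12.44π²/1.8475² ≈ 35.971 (4× faster decay)
  n=3: λ₃ = 27.99π²/1.8475² ≈ 80.935 (9× faster decay)
As t → ∞, higher modes decay exponentially faster. The n=1 mode dominates: θ ~ c₁ sin(πx/1.8475) e^{-λ₁t}.
Decay rate: λ₁ = 3.11π²/1.8475² ≈ 8.993.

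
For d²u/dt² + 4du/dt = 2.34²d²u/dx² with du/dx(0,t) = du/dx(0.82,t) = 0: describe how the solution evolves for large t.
u → constant (steady state). Damping (γ=4) dissipates the nonconstant modes; with Neumann BCs the spatial average obeys M''+γM'=0 and tends to a finite limit.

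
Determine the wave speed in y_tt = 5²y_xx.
Speed = 5. Information travels along characteristics x = x₀ ± 5t.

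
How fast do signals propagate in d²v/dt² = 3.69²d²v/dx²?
Speed = 3.69. Information travels along characteristics x = x₀ ± 3.69t.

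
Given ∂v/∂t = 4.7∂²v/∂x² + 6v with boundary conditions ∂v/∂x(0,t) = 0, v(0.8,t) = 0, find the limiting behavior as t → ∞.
v → 0. Diffusion dominates reaction (r=6 < κπ²/(4L²)≈18.12); solution decays.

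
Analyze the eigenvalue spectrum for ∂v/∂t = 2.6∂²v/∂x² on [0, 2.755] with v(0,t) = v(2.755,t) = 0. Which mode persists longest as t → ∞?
Eigenvalues: λₙ = 2.6n²π²/2.755².
First three modes:
  n=1: λ₁ = 2.6π²/2.755² ≈ 3.381
  n=2: λ₂ = 10.4π²/2.755² ≈ 13.524 (4× faster decay)
  n=3: λ₃ = 23.4π²/2.755² ≈ 30.428 (9× faster decay)
As t → ∞, higher modes decay exponentially faster. The n=1 mode dominates: v ~ c₁ sin(πx/2.755) e^{-λ₁t}.
Decay rate: λ₁ = 2.6π²/2.755² ≈ 3.381.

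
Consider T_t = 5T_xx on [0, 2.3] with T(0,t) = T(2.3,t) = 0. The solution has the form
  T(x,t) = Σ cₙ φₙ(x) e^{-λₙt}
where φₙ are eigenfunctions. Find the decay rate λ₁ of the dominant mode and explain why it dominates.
Eigenvalues: λₙ = 5n²π²/2.3².
First three modes:
  n=1: λ₁ = 5π²/2.3² ≈ 9.329
  n=2: λ₂ = 20π²/2.3² ≈ 37.314 (4× faster decay)
  n=3: λ₃ = 45π²/2.3² ≈ 83.957 (9× faster decay)
As t → ∞, higher modes decay exponentially faster. The n=1 mode dominates: T ~ c₁ sin(πx/2.3) e^{-λ₁t}.
Decay rate: λ₁ = 5π²/2.3² ≈ 9.329.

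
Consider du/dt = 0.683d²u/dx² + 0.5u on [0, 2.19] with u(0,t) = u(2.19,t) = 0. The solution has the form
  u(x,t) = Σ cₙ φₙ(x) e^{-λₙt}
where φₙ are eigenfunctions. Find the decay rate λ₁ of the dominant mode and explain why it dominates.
Eigenvalues: λₙ = 0.683n²π²/2.19² - 0.5.
First three modes:
  n=1: λ₁ = 0.683π²/2.19² - 0.5 ≈ 0.906
  n=2: λ₂ = 2.732π²/2.19² - 0.5 ≈ 5.122
  n=3: λ₃ = 6.147π²/2.19² - 0.5 ≈ 12.15
Since 0.683π²/2.19² ≈ 1.406 > 0.5, all λₙ > 0.
The n=1 mode decays slowest → dominates as t → ∞.
Asymptotic: u ~ c₁ sin(πx/2.19) e^{-λ₁t} with decay rate λ₁ ≈ 0.906.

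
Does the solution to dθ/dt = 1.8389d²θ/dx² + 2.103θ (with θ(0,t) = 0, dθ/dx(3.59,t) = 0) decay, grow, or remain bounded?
θ grows unboundedly. Reaction dominates diffusion (r=2.103 > κπ²/(4L²)≈0.35); solution grows exponentially.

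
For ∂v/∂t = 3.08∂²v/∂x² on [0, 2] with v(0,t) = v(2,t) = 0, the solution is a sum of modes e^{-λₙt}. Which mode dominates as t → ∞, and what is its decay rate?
Eigenvalues: λₙ = 3.08n²π²/2².
First three modes:
  n=1: λ₁ = 3.08π²/2² ≈ 7.6
  n=2: λ₂ = 12.32π²/2² ≈ 30.398 (4× faster decay)
  n=3: λ₃ = 27.72π²/2² ≈ 68.396 (9× faster decay)
As t → ∞, higher modes decay exponentially faster. The n=1 mode dominates: v ~ c₁ sin(πx/2) e^{-λ₁t}.
Decay rate: λ₁ = 3.08π²/2² ≈ 7.6.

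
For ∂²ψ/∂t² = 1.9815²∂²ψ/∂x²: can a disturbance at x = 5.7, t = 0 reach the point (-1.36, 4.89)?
Yes. The domain of dependence is [-11.049535, 8.329535], and 5.7 ∈ [-11.049535, 8.329535].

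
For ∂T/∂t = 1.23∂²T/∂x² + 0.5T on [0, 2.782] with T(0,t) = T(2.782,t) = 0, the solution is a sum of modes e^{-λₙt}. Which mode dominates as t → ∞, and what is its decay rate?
Eigenvalues: λₙ = 1.23n²π²/2.782² - 0.5.
First three modes:
  n=1: λ₁ = 1.23π²/2.782² - 0.5 ≈ 1.069
  n=2: λ₂ = 4.92π²/2.782² - 0.5 ≈ 5.774
  n=3: λ₃ = 11.07π²/2.782² - 0.5 ≈ 13.617
Since 1.23π²/2.782² ≈ 1.569 > 0.5, all λₙ > 0.
The n=1 mode decays slowest → dominates as t → ∞.
Asymptotic: T ~ c₁ sin(πx/2.782) e^{-λ₁t} with decay rate λ₁ ≈ 1.069.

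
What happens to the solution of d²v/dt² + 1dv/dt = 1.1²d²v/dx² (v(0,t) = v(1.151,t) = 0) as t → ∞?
v → 0. Damping (γ=1) dissipates energy; oscillations decay exponentially.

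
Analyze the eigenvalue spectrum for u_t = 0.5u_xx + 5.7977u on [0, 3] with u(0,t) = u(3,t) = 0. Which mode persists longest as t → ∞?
Eigenvalues: λₙ = 0.5n²π²/3² - 5.7977.
First three modes:
  n=1: λ₁ = 0.5π²/3² - 5.7977 ≈ -5.249
  n=2: λ₂ = 2π²/3² - 5.7977 ≈ -3.604
  n=3: λ₃ = 4.5π²/3² - 5.7977 ≈ -0.863
Since 0.5π²/3² ≈ 0.548 < 5.7977, λ₁ < 0.
The n=1 mode grows fastest (−λₙ is largest for n=1) → dominates.
Asymptotic: u ~ c₁ sin(πx/3) e^{5.249t} (exponential growth at rate −λ₁ ≈ 5.249).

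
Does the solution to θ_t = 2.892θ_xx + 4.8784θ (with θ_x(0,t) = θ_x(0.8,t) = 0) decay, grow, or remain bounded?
θ grows unboundedly. With Neumann BCs the constant mode has diffusion eigenvalue 0, so any r > 0 makes it grow like e^(4.8784t); solution grows exponentially.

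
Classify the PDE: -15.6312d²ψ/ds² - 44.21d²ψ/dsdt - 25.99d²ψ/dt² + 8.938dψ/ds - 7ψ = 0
A = -15.6312, B = -44.21, C = -25.99. Discriminant B² - 4AC = 329.504548. Since 329.504548 > 0, hyperbolic.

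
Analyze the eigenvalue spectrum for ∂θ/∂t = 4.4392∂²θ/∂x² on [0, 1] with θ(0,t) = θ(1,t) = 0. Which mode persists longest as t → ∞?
Eigenvalues: λₙ = 4.4392n²π².
First three modes:
  n=1: λ₁ = 4.4392π² ≈ 43.813
  n=2: λ₂ = 17.7568π² ≈ 175.253 (4× faster decay)
  n=3: λ₃ = 39.9528π² ≈ 394.318 (9× faster decay)
As t → ∞, higher modes decay exponentially faster. The n=1 mode dominates: θ ~ c₁ sin(πx) e^{-λ₁t}.
Decay rate: λ₁ = 4.4392π² ≈ 43.813.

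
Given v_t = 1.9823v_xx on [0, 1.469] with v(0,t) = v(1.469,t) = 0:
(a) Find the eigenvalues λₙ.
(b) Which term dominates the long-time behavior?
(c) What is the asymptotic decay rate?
Eigenvalues: λₙ = 1.9823n²π²/1.469².
First three modes:
  n=1: λ₁ = 1.9823π²/1.469² ≈ 9.066
  n=2: λ₂ = 7.9292π²/1.469² ≈ 36.265 (4× faster decay)
  n=3: λ₃ = 17.8407π²/1.469² ≈ 81.596 (9× faster decay)
As t → ∞, higher modes decay exponentially faster. The n=1 mode dominates: v ~ c₁ sin(πx/1.469) e^{-λ₁t}.
Decay rate: λ₁ = 1.9823π²/1.469² ≈ 9.066.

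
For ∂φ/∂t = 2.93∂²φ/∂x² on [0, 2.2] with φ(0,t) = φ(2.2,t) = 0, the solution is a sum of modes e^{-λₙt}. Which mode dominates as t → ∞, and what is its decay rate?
Eigenvalues: λₙ = 2.93n²π²/2.2².
First three modes:
  n=1: λ₁ = 2.93π²/2.2² ≈ 5.975
  n=2: λ₂ = 11.72π²/2.2² ≈ 23.899 (4× faster decay)
  n=3: λ₃ = 26.37π²/2.2² ≈ 53.773 (9× faster decay)
As t → ∞, higher modes decay exponentially faster. The n=1 mode dominates: φ ~ c₁ sin(πx/2.2) e^{-λ₁t}.
Decay rate: λ₁ = 2.93π²/2.2² ≈ 5.975.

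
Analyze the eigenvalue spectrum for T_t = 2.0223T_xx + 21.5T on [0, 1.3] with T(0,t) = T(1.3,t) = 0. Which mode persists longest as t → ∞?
Eigenvalues: λₙ = 2.0223n²π²/1.3² - 21.5.
First three modes:
  n=1: λ₁ = 2.0223π²/1.3² - 21.5 ≈ -9.69
  n=2: λ₂ = 8.0892π²/1.3² - 21.5 ≈ 25.741
  n=3: λ₃ = 18.2007π²/1.3² - 21.5 ≈ 84.792
Since 2.0223π²/1.3² ≈ 11.81 < 21.5, λ₁ < 0.
The n=1 mode grows fastest (−λₙ is largest for n=1) → dominates.
Asymptotic: T ~ c₁ sin(πx/1.3) e^{9.69t} (exponential growth at rate −λ₁ ≈ 9.69).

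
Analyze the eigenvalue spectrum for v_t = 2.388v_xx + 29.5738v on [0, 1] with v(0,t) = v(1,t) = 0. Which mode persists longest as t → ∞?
Eigenvalues: λₙ = 2.388n²π²/1² - 29.5738.
First three modes:
  n=1: λ₁ = 2.388π² - 29.5738 ≈ -6.005
  n=2: λ₂ = 9.552π² - 29.5738 ≈ 64.701
  n=3: λ₃ = 21.492π² - 29.5738 ≈ 182.544
Since 2.388π² ≈ 23.569 < 29.5738, λ₁ < 0.
The n=1 mode grows fastest (−λₙ is largest for n=1) → dominates.
Asymptotic: v ~ c₁ sin(πx/1) e^{6.005t} (exponential growth at rate −λ₁ ≈ 6.005).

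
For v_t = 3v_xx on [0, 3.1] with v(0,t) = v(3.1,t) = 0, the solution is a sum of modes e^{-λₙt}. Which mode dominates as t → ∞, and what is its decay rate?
Eigenvalues: λₙ = 3n²π²/3.1².
First three modes:
  n=1: λ₁ = 3π²/3.1² ≈ 3.081
  n=2: λ₂ = 12π²/3.1² ≈ 12.324 (4× faster decay)
  n=3: λ₃ = 27π²/3.1² ≈ 27.729 (9× faster decay)
As t → ∞, higher modes decay exponentially faster. The n=1 mode dominates: v ~ c₁ sin(πx/3.1) e^{-λ₁t}.
Decay rate: λ₁ = 3π²/3.1² ≈ 3.081.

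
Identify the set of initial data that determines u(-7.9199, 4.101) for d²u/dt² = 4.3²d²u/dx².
Domain of dependence: [-25.5542, 9.7144]. Signals travel at speed 4.3, so data within |x - -7.9199| ≤ 4.3·4.101 = 17.6343 can reach the point.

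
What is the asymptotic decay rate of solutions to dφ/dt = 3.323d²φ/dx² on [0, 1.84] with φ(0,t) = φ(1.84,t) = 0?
Eigenvalues: λₙ = 3.323n²π²/1.84².
First three modes:
  n=1: λ₁ = 3.323π²/1.84² ≈ 9.687
  n=2: λ₂ = 13.292π²/1.84² ≈ 38.748 (4× faster decay)
  n=3: λ₃ = 29.907π²/1.84² ≈ 87.184 (9× faster decay)
As t → ∞, higher modes decay exponentially faster. The n=1 mode dominates: φ ~ c₁ sin(πx/1.84) e^{-λ₁t}.
Decay rate: λ₁ = 3.323π²/1.84² ≈ 9.687.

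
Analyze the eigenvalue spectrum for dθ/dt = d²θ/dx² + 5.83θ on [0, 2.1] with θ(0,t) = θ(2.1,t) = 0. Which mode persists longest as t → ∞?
Eigenvalues: λₙ = n²π²/2.1² - 5.83.
First three modes:
  n=1: λ₁ = π²/2.1² - 5.83 ≈ -3.592
  n=2: λ₂ = 4π²/2.1² - 5.83 ≈ 3.122
  n=3: λ₃ = 9π²/2.1² - 5.83 ≈ 14.312
Since π²/2.1² ≈ 2.238 < 5.83, λ₁ < 0.
The n=1 mode grows fastest (−λₙ is largest for n=1) → dominates.
Asymptotic: θ ~ c₁ sin(πx/2.1) e^{3.592t} (exponential growth at rate −λ₁ ≈ 3.592).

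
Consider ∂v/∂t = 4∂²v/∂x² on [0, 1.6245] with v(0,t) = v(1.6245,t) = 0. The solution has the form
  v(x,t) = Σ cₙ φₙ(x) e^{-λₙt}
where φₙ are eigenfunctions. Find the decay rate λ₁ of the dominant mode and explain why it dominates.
Eigenvalues: λₙ = 4n²π²/1.6245².
First three modes:
  n=1: λ₁ = 4π²/1.6245² ≈ 14.96
  n=2: λ₂ = 16π²/1.6245² ≈ 59.838 (4× faster decay)
  n=3: λ₃ = 36π²/1.6245² ≈ 134.637 (9× faster decay)
As t → ∞, higher modes decay exponentially faster. The n=1 mode dominates: v ~ c₁ sin(πx/1.6245) e^{-λ₁t}.
Decay rate: λ₁ = 4π²/1.6245² ≈ 14.96.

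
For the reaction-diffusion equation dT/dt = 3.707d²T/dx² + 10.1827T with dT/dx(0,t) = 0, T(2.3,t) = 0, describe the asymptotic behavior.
T grows unboundedly. Reaction dominates diffusion (r=10.1827 > κπ²/(4L²)≈1.73); solution grows exponentially.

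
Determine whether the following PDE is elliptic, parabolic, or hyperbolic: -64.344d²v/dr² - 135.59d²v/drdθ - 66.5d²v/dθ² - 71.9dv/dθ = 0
Coefficients: A = -64.344, B = -135.59, C = -66.5. B² - 4AC = 1269.1441, which is positive, so the equation is hyperbolic.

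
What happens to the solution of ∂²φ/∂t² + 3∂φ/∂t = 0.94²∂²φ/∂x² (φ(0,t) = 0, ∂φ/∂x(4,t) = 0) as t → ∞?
φ → 0. Damping (γ=3) dissipates energy; oscillations decay exponentially.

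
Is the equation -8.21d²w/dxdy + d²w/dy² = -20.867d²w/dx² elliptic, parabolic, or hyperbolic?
Rewriting in standard form: 20.867d²w/dx² - 8.21d²w/dxdy + d²w/dy² = 0. Computing B² - 4AC with A = 20.867, B = -8.21, C = 1: discriminant = -16.0639 (negative). Answer: elliptic.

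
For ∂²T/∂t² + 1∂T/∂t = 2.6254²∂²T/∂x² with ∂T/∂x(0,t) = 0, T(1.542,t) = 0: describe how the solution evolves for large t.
T → 0. Damping (γ=1) dissipates energy; oscillations decay exponentially.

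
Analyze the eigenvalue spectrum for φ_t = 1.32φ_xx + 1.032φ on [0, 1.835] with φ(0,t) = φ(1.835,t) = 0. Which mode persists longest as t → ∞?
Eigenvalues: λₙ = 1.32n²π²/1.835² - 1.032.
First three modes:
  n=1: λ₁ = 1.32π²/1.835² - 1.032 ≈ 2.837
  n=2: λ₂ = 5.28π²/1.835² - 1.032 ≈ 14.444
  n=3: λ₃ = 11.88π²/1.835² - 1.032 ≈ 33.789
Since 1.32π²/1.835² ≈ 3.869 > 1.032, all λₙ > 0.
The n=1 mode decays slowest → dominates as t → ∞.
Asymptotic: φ ~ c₁ sin(πx/1.835) e^{-λ₁t} with decay rate λ₁ ≈ 2.837.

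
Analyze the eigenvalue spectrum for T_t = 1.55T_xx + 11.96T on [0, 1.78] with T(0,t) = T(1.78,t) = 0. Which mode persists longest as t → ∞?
Eigenvalues: λₙ = 1.55n²π²/1.78² - 11.96.
First three modes:
  n=1: λ₁ = 1.55π²/1.78² - 11.96 ≈ -7.132
  n=2: λ₂ = 6.2π²/1.78² - 11.96 ≈ 7.353
  n=3: λ₃ = 13.95π²/1.78² - 11.96 ≈ 31.494
Since 1.55π²/1.78² ≈ 4.828 < 11.96, λ₁ < 0.
The n=1 mode grows fastest (−λₙ is largest for n=1) → dominates.
Asymptotic: T ~ c₁ sin(πx/1.78) e^{7.132t} (exponential growth at rate −λ₁ ≈ 7.132).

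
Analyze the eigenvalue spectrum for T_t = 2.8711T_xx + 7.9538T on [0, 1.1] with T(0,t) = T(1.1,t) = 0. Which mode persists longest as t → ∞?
Eigenvalues: λₙ = 2.8711n²π²/1.1² - 7.9538.
First three modes:
  n=1: λ₁ = 2.8711π²/1.1² - 7.9538 ≈ 15.465
  n=2: λ₂ = 11.4844π²/1.1² - 7.9538 ≈ 85.721
  n=3: λ₃ = 25.8399π²/1.1² - 7.9538 ≈ 202.814
Since 2.8711π²/1.1² ≈ 23.419 > 7.9538, all λₙ > 0.
The n=1 mode decays slowest → dominates as t → ∞.
Asymptotic: T ~ c₁ sin(πx/1.1) e^{-λ₁t} with decay rate λ₁ ≈ 15.465.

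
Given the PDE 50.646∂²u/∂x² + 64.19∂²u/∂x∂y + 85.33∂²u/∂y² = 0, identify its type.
The second-order coefficients are A = 50.646, B = 64.19, C = 85.33. Since B² - 4AC = -13166.13662 < 0, this is an elliptic PDE.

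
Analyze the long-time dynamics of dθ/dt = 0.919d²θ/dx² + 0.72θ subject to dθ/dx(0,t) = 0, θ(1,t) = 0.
Long-time behavior: θ → 0. Diffusion dominates reaction (r=0.72 < κπ²/(4L²)≈2.27); solution decays.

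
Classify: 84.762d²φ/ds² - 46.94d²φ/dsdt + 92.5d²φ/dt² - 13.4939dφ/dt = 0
Elliptic (discriminant = -29158.5764).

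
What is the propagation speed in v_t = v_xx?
Infinite. The heat equation is parabolic, not hyperbolic, so disturbances propagate instantly.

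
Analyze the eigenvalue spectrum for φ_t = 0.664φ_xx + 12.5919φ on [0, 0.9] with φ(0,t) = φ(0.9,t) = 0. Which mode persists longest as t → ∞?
Eigenvalues: λₙ = 0.664n²π²/0.9² - 12.5919.
First three modes:
  n=1: λ₁ = 0.664π²/0.9² - 12.5919 ≈ -4.501
  n=2: λ₂ = 2.656π²/0.9² - 12.5919 ≈ 19.771
  n=3: λ₃ = 5.976π²/0.9² - 12.5919 ≈ 60.224
Since 0.664π²/0.9² ≈ 8.091 < 12.5919, λ₁ < 0.
The n=1 mode grows fastest (−λₙ is largest for n=1) → dominates.
Asymptotic: φ ~ c₁ sin(πx/0.9) e^{4.501t} (exponential growth at rate −λ₁ ≈ 4.501).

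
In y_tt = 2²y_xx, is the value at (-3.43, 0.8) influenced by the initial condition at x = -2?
Yes. The domain of dependence is [-5.03, -1.83], and -2 ∈ [-5.03, -1.83].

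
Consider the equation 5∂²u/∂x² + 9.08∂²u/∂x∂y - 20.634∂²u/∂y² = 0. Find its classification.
Hyperbolic. (A = 5, B = 9.08, C = -20.634 gives B² - 4AC = 495.1264.)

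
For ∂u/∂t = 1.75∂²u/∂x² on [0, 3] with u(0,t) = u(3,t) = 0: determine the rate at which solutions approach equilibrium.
Eigenvalues: λₙ = 1.75n²π²/3².
First three modes:
  n=1: λ₁ = 1.75π²/3² ≈ 1.919
  n=2: λ₂ = 7π²/3² ≈ 7.676 (4× faster decay)
  n=3: λ₃ = 15.75π²/3² ≈ 17.272 (9× faster decay)
As t → ∞, higher modes decay exponentially faster. The n=1 mode dominates: u ~ c₁ sin(πx/3) e^{-λ₁t}.
Decay rate: λ₁ = 1.75π²/3² ≈ 1.919.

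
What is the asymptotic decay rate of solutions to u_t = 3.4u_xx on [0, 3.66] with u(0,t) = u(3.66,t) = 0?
Eigenvalues: λₙ = 3.4n²π²/3.66².
First three modes:
  n=1: λ₁ = 3.4π²/3.66² ≈ 2.505
  n=2: λ₂ = 13.6π²/3.66² ≈ 10.02 (4× faster decay)
  n=3: λ₃ = 30.6π²/3.66² ≈ 22.545 (9× faster decay)
As t → ∞, higher modes decay exponentially faster. The n=1 mode dominates: u ~ c₁ sin(πx/3.66) e^{-λ₁t}.
Decay rate: λ₁ = 3.4π²/3.66² ≈ 2.505.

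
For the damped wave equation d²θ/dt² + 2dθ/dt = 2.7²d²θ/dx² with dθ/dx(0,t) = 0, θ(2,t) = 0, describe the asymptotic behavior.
θ → 0. Damping (γ=2) dissipates energy; oscillations decay exponentially.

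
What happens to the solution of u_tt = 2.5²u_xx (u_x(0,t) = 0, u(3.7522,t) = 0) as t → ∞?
u oscillates (no decay). Energy is conserved; the solution oscillates indefinitely as standing waves.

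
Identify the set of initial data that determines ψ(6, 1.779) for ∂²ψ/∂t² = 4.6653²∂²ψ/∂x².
Domain of dependence: [-2.2995687, 14.2995687]. Signals travel at speed 4.6653, so data within |x - 6| ≤ 4.6653·1.779 = 8.2995687 can reach the point.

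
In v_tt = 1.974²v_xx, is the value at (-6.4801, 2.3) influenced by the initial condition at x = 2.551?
No. The domain of dependence is [-11.0203, -1.9399], and 2.551 is outside this interval.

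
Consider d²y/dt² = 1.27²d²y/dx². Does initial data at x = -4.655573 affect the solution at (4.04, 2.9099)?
No. The domain of dependence is [0.344427, 7.735573], and -4.655573 is outside this interval.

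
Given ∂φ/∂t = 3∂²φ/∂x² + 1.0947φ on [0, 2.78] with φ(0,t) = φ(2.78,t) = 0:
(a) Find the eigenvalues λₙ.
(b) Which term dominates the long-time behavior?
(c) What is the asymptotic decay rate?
Eigenvalues: λₙ = 3n²π²/2.78² - 1.0947.
First three modes:
  n=1: λ₁ = 3π²/2.78² - 1.0947 ≈ 2.736
  n=2: λ₂ = 12π²/2.78² - 1.0947 ≈ 14.23
  n=3: λ₃ = 27π²/2.78² - 1.0947 ≈ 33.386
Since 3π²/2.78² ≈ 3.831 > 1.0947, all λₙ > 0.
The n=1 mode decays slowest → dominates as t → ∞.
Asymptotic: φ ~ c₁ sin(πx/2.78) e^{-λ₁t} with decay rate λ₁ ≈ 2.736.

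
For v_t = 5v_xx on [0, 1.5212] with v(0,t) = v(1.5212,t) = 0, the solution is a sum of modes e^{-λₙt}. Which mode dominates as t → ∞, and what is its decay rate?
Eigenvalues: λₙ = 5n²π²/1.5212².
First three modes:
  n=1: λ₁ = 5π²/1.5212² ≈ 21.325
  n=2: λ₂ = 20π²/1.5212² ≈ 85.302 (4× faster decay)
  n=3: λ₃ = 45π²/1.5212² ≈ 191.929 (9× faster decay)
As t → ∞, higher modes decay exponentially faster. The n=1 mode dominates: v ~ c₁ sin(πx/1.5212) e^{-λ₁t}.
Decay rate: λ₁ = 5π²/1.5212² ≈ 21.325.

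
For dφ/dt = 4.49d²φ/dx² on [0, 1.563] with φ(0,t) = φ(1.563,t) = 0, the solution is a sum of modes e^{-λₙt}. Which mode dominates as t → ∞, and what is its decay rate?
Eigenvalues: λₙ = 4.49n²π²/1.563².
First three modes:
  n=1: λ₁ = 4.49π²/1.563² ≈ 18.14
  n=2: λ₂ = 17.96π²/1.563² ≈ 72.558 (4× faster decay)
  n=3: λ₃ = 40.41π²/1.563² ≈ 163.257 (9× faster decay)
As t → ∞, higher modes decay exponentially faster. The n=1 mode dominates: φ ~ c₁ sin(πx/1.563) e^{-λ₁t}.
Decay rate: λ₁ = 4.49π²/1.563² ≈ 18.14.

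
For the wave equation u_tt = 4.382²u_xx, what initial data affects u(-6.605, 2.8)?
Domain of dependence: [-18.8746, 5.6646]. Signals travel at speed 4.382, so data within |x - -6.605| ≤ 4.382·2.8 = 12.2696 can reach the point.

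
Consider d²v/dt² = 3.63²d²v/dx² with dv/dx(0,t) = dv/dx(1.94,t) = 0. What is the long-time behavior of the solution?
As t → ∞, v oscillates about a mean that drifts linearly in t (generically unbounded; no decay). There is no damping, so the nonconstant modes persist as standing waves (energy conserved, no decay). But with Neumann conditions at both ends the constant mode has eigenvalue 0: the spatial mean M(t) of v satisfies M'' = 0, so M(t) = M(0) + M'(0)·t. Unless the initial velocity has zero mean (∫v_t(x,0)dx = 0), the solution grows linearly in t (unbounded, though not exponentially); if it does have zero mean, the solution stays bounded and simply oscillates.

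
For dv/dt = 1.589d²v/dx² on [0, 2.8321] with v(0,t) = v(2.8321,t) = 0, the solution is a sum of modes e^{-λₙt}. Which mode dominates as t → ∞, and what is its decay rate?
Eigenvalues: λₙ = 1.589n²π²/2.8321².
First three modes:
  n=1: λ₁ = 1.589π²/2.8321² ≈ 1.955
  n=2: λ₂ = 6.356π²/2.8321² ≈ 7.821 (4× faster decay)
  n=3: λ₃ = 14.301π²/2.8321² ≈ 17.597 (9× faster decay)
As t → ∞, higher modes decay exponentially faster. The n=1 mode dominates: v ~ c₁ sin(πx/2.8321) e^{-λ₁t}.
Decay rate: λ₁ = 1.589π²/2.8321² ≈ 1.955.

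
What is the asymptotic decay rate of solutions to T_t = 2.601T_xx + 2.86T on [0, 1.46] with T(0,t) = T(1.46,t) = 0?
Eigenvalues: λₙ = 2.601n²π²/1.46² - 2.86.
First three modes:
  n=1: λ₁ = 2.601π²/1.46² - 2.86 ≈ 9.183
  n=2: λ₂ = 10.404π²/1.46² - 2.86 ≈ 45.312
  n=3: λ₃ = 23.409π²/1.46² - 2.86 ≈ 105.527
Since 2.601π²/1.46² ≈ 12.043 > 2.86, all λₙ > 0.
The n=1 mode decays slowest → dominates as t → ∞.
Asymptotic: T ~ c₁ sin(πx/1.46) e^{-λ₁t} with decay rate λ₁ ≈ 9.183.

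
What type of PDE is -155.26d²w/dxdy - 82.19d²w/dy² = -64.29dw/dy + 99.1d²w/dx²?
Rewriting in standard form: -99.1d²w/dx² - 155.26d²w/dxdy - 82.19d²w/dy² + 64.29dw/dy = 0. With A = -99.1, B = -155.26, C = -82.19, the discriminant is -8474.4484. This is an elliptic PDE.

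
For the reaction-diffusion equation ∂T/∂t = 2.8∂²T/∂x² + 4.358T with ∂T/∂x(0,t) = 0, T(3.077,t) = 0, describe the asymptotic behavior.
T grows unboundedly. Reaction dominates diffusion (r=4.358 > κπ²/(4L²)≈0.73); solution grows exponentially.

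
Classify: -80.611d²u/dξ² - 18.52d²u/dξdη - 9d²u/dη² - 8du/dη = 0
Elliptic (discriminant = -2559.0056).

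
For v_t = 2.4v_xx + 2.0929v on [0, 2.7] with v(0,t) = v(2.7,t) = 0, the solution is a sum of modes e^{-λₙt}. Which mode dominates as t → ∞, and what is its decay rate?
Eigenvalues: λₙ = 2.4n²π²/2.7² - 2.0929.
First three modes:
  n=1: λ₁ = 2.4π²/2.7² - 2.0929 ≈ 1.156
  n=2: λ₂ = 9.6π²/2.7² - 2.0929 ≈ 10.904
  n=3: λ₃ = 21.6π²/2.7² - 2.0929 ≈ 27.15
Since 2.4π²/2.7² ≈ 3.249 > 2.0929, all λₙ > 0.
The n=1 mode decays slowest → dominates as t → ∞.
Asymptotic: v ~ c₁ sin(πx/2.7) e^{-λ₁t} with decay rate λ₁ ≈ 1.156.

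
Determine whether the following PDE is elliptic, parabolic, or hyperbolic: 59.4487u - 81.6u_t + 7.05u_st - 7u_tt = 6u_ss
Rewriting in standard form: -6u_ss + 7.05u_st - 7u_tt - 81.6u_t + 59.4487u = 0. Coefficients: A = -6, B = 7.05, C = -7. B² - 4AC = -118.2975, which is negative, so the equation is elliptic.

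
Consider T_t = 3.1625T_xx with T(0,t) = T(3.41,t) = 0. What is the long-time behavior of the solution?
As t → ∞, T → 0. Heat diffuses out through both boundaries.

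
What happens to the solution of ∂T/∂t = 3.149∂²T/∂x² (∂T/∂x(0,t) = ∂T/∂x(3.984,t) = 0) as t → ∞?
T → constant (steady state). Heat is conserved (no flux at boundaries); solution approaches the spatial average.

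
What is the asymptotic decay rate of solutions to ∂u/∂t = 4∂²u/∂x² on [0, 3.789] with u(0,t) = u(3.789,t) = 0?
Eigenvalues: λₙ = 4n²π²/3.789².
First three modes:
  n=1: λ₁ = 4π²/3.789² ≈ 2.75
  n=2: λ₂ = 16π²/3.789² ≈ 10.999 (4× faster decay)
  n=3: λ₃ = 36π²/3.789² ≈ 24.749 (9× faster decay)
As t → ∞, higher modes decay exponentially faster. The n=1 mode dominates: u ~ c₁ sin(πx/3.789) e^{-λ₁t}.
Decay rate: λ₁ = 4π²/3.789² ≈ 2.75.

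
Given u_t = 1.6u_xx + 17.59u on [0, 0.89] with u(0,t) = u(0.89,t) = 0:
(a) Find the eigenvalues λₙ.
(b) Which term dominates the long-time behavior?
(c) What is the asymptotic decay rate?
Eigenvalues: λₙ = 1.6n²π²/0.89² - 17.59.
First three modes:
  n=1: λ₁ = 1.6π²/0.89² - 17.59 ≈ 2.346
  n=2: λ₂ = 6.4π²/0.89² - 17.59 ≈ 62.154
  n=3: λ₃ = 14.4π²/0.89² - 17.59 ≈ 161.835
Since 1.6π²/0.89² ≈ 19.936 > 17.59, all λₙ > 0.
The n=1 mode decays slowest → dominates as t → ∞.
Asymptotic: u ~ c₁ sin(πx/0.89) e^{-λ₁t} with decay rate λ₁ ≈ 2.346.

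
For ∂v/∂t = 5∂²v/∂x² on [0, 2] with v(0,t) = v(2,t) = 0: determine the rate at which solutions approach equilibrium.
Eigenvalues: λₙ = 5n²π²/2².
First three modes:
  n=1: λ₁ = 5π²/2² ≈ 12.337
  n=2: λ₂ = 20π²/2² ≈ 49.348 (4× faster decay)
  n=3: λ₃ = 45π²/2² ≈ 111.033 (9× faster decay)
As t → ∞, higher modes decay exponentially faster. The n=1 mode dominates: v ~ c₁ sin(πx/2) e^{-λ₁t}.
Decay rate: λ₁ = 5π²/2² ≈ 12.337.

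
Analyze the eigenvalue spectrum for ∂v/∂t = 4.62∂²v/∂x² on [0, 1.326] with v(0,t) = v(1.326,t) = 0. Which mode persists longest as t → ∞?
Eigenvalues: λₙ = 4.62n²π²/1.326².
First three modes:
  n=1: λ₁ = 4.62π²/1.326² ≈ 25.933
  n=2: λ₂ = 18.48π²/1.326² ≈ 103.732 (4× faster decay)
  n=3: λ₃ = 41.58π²/1.326² ≈ 233.398 (9× faster decay)
As t → ∞, higher modes decay exponentially faster. The n=1 mode dominates: v ~ c₁ sin(πx/1.326) e^{-λ₁t}.
Decay rate: λ₁ = 4.62π²/1.326² ≈ 25.933.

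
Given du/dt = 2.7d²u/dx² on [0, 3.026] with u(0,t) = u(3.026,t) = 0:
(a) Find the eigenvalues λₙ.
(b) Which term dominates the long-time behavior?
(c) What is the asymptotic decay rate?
Eigenvalues: λₙ = 2.7n²π²/3.026².
First three modes:
  n=1: λ₁ = 2.7π²/3.026² ≈ 2.91
  n=2: λ₂ = 10.8π²/3.026² ≈ 11.641 (4× faster decay)
  n=3: λ₃ = 24.3π²/3.026² ≈ 26.192 (9× faster decay)
As t → ∞, higher modes decay exponentially faster. The n=1 mode dominates: u ~ c₁ sin(πx/3.026) e^{-λ₁t}.
Decay rate: λ₁ = 2.7π²/3.026² ≈ 2.91.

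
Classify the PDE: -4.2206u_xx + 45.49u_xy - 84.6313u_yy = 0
A = -4.2206, B = 45.49, C = -84.6313. Discriminant B² - 4AC = 640.56064088. Since 640.56064088 > 0, hyperbolic.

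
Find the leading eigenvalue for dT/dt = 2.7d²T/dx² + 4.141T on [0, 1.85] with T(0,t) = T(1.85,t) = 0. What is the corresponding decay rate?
Eigenvalues: λₙ = 2.7n²π²/1.85² - 4.141.
First three modes:
  n=1: λ₁ = 2.7π²/1.85² - 4.141 ≈ 3.645
  n=2: λ₂ = 10.8π²/1.85² - 4.141 ≈ 27.003
  n=3: λ₃ = 24.3π²/1.85² - 4.141 ≈ 65.934
Since 2.7π²/1.85² ≈ 7.786 > 4.141, all λₙ > 0.
The n=1 mode decays slowest → dominates as t → ∞.
Asymptotic: T ~ c₁ sin(πx/1.85) e^{-λ₁t} with decay rate λ₁ ≈ 3.645.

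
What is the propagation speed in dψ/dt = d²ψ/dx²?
Infinite. The heat equation is parabolic, not hyperbolic, so disturbances propagate instantly.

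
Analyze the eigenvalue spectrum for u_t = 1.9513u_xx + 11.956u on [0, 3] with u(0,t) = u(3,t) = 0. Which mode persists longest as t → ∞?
Eigenvalues: λₙ = 1.9513n²π²/3² - 11.956.
First three modes:
  n=1: λ₁ = 1.9513π²/3² - 11.956 ≈ -9.816
  n=2: λ₂ = 7.8052π²/3² - 11.956 ≈ -3.397
  n=3: λ₃ = 17.5617π²/3² - 11.956 ≈ 7.303
Since 1.9513π²/3² ≈ 2.14 < 11.956, λ₁ < 0.
The n=1 mode grows fastest (−λₙ is largest for n=1) → dominates.
Asymptotic: u ~ c₁ sin(πx/3) e^{9.816t} (exponential growth at rate −λ₁ ≈ 9.816).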